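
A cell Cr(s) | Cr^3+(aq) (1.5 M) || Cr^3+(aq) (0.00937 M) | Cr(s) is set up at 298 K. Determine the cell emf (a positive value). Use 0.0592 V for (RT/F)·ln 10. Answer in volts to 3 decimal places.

0.043 V

For a concentration cell E°cell = 0, since both electrodes use the same couple.
The compartment with the higher Cr^3+(aq) concentration (1.5 M) acts as the cathode; ions are reduced there and produced at the dilute (0.00937 M) anode.
With n = 3, Ecell = −(0.0592/3)·log([dilute]/[conc]) = −(0.0592/3)·log(0.00937/1.5) = +0.043 V.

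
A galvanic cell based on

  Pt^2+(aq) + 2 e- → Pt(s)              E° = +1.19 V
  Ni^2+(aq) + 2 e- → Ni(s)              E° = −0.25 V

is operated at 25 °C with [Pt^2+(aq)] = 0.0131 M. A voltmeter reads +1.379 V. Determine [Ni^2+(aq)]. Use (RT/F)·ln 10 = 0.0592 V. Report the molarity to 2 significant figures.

1.5 M

The Pt²⁺/Pt couple has the larger reduction potential, so it is the cathode: E°cell = +1.19 − (−0.25) = +1.44 V and n = 2.
From the Nernst equation, log Q = n(E° − E)/0.0592 = 2·(+1.44 − (+1.379))/0.0592 = 2.061.
The balanced reaction is Pt^2+(aq) + Ni(s) → Pt(s) + Ni^2+(aq), so Q = [Ni^2+(aq)] / [Pt^2+(aq)].
Isolating [Ni^2+(aq)] in Q = 10^{2.061} yields log [Ni^2+(aq)] = 0.178, i.e. 1.5 M.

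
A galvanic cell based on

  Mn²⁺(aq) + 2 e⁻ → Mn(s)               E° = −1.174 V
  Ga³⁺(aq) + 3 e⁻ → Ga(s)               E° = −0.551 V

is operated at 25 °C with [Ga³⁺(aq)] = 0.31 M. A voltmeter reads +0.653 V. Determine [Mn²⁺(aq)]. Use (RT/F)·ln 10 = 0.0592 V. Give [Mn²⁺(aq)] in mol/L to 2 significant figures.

The Ga³⁺/Ga couple has the larger reduction potential, so it is the cathode: E°cell = −0.551 − (−1.174) = +0.623 V and n = 6.
From the Nernst equation, log Q = n(E° − E)/0.0592 = 6·(+0.623 − (+0.653))/0.0592 = −3.041.
For 2 Ga³⁺(aq) + 3 Mn(s) → 2 Ga(s) + 3 Mn²⁺(aq), the reaction quotient is Q = [Mn²⁺(aq)]^3 / [Ga³⁺(aq)]^2.
Solving for the unknown gives log [Mn²⁺(aq)] = −1.353, so [Mn²⁺(aq)] ≈ 0.044 M.

0.044 M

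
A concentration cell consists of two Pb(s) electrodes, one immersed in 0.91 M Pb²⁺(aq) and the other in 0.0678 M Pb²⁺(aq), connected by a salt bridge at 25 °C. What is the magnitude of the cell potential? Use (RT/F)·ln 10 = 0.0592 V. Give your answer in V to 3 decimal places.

0.033 V

For a concentration cell E°cell = 0, since both electrodes use the same couple.
The compartment with the higher Pb²⁺(aq) concentration (0.91 M) acts as the cathode; ions are reduced there and produced at the dilute (0.0678 M) anode.
With n = 2, Ecell = −(0.0592/2)·log([dilute]/[conc]) = −(0.0592/2)·log(0.0678/0.91) = +0.033 V.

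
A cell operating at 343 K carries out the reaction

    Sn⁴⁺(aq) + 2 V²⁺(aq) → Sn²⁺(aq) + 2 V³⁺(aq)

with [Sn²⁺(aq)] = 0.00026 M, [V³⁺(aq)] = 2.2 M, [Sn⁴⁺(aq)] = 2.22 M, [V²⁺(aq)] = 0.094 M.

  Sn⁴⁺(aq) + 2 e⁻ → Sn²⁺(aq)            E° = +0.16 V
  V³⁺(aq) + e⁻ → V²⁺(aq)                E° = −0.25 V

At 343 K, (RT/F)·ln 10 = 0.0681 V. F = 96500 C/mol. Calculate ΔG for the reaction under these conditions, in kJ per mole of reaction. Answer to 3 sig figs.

With Sn⁴⁺/Sn²⁺ reduced at the cathode, E°cell = +0.16 − (−0.25) = +0.41 V and n = 2.
The reaction quotient is ([Sn²⁺(aq)]·[V³⁺(aq)]^2) / ([Sn⁴⁺(aq)]·[V²⁺(aq)]^2) = 0.0642; by Nernst, E = +0.41 − (0.0681/2)(−1.193) = +0.4506 V.
ΔG = −nFE = −(2)(96500)(+0.4506) J/mol = −87.0 kJ/mol.

−87.0 kJ/mol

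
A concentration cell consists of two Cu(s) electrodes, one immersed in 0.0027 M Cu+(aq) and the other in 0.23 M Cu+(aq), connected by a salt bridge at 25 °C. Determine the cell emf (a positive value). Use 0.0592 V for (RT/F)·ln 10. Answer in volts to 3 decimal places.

For a concentration cell E°cell = 0, since both electrodes use the same couple.
The compartment with the higher Cu+(aq) concentration (0.23 M) acts as the cathode; ions are reduced there and produced at the dilute (0.0027 M) anode.
With n = 1, Ecell = −(0.0592/1)·log([dilute]/[conc]) = −(0.0592/1)·log(0.0027/0.23) = +0.114 V.

0.114 V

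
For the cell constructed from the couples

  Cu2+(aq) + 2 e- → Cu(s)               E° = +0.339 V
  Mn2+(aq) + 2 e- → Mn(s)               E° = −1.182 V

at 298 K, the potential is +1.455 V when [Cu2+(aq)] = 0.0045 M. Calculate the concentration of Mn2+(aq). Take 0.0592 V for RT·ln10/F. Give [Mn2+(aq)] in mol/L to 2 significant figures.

The Cu²⁺/Cu couple has the larger reduction potential, so it is the cathode: E°cell = +0.339 − (−1.182) = +1.521 V and n = 2.
Rearranging E = E° − (0.0592/n)·log Q gives log Q = 2(+1.521 − (+1.455))/0.0592 = 2.230.
Balancing electrons gives Cu2+(aq) + Mn(s) → Cu(s) + Mn2+(aq); thus Q = [Mn2+(aq)] / [Cu2+(aq)].
Substituting the known concentrations and solving, log [Mn2+(aq)] = −0.117 and [Mn2+(aq)] = 0.76 M.

0.76 M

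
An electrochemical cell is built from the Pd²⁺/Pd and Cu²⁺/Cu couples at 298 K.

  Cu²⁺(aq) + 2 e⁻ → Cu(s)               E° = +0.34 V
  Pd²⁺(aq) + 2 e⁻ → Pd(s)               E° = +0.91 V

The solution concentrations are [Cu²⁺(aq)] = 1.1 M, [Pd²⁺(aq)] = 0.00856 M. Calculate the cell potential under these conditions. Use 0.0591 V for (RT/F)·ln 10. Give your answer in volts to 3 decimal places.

Pd²⁺/Pd is reduced (cathode, E° = +0.91 V) and Cu²⁺/Cu is oxidized (anode).
E°cell = E°cat − E°an = +0.91 − (+0.34) = +0.57 V; n = 2.
Balancing gives Pd²⁺(aq) + Cu(s) → Pd(s) + Cu²⁺(aq); hence Q = [Cu²⁺(aq)] / [Pd²⁺(aq)] = 129 (log Q = 2.109).
Applying E = E° − (RT ln10/nF)·log Q gives +0.57 − (0.0591/2)(2.109) = +0.508 V.

+0.508 V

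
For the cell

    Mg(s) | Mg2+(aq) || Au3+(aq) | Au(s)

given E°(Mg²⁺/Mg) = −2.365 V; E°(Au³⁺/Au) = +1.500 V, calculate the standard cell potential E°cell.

+3.865 V

By convention the left-hand electrode in cell notation is the anode (oxidation) and the right-hand electrode is the cathode (reduction).
E°cell = E°(right) − E°(left) = +1.500 − (−2.365) = +3.865 V.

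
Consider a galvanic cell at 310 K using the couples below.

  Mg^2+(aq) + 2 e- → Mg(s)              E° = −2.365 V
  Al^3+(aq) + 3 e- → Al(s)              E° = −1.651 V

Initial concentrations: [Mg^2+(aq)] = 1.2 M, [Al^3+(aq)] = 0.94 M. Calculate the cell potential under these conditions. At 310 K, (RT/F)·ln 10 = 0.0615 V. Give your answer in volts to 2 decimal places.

The Al³⁺/Al couple has the more positive E°, so it is the cathode; Mg²⁺/Mg is the anode.
E°cell = −1.651 − (−2.365) = +0.714 V, with n = 6 electrons transferred.
Balancing gives 2 Al^3+(aq) + 3 Mg(s) → 2 Al(s) + 3 Mg^2+(aq); hence Q = [Mg^2+(aq)]^3 / [Al^3+(aq)]^2 = 1.96 (log Q = 0.291).
E = E° − (0.0615/n)·log Q = +0.714 − (0.0615/6)(0.291) = +0.71 V.

+0.71 V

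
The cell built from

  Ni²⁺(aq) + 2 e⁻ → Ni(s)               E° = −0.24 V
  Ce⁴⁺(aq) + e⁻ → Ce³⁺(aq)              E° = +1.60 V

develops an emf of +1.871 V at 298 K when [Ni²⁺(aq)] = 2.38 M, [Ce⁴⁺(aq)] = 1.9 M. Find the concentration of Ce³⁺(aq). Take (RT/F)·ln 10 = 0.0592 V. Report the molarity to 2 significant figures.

0.37 M

With Ce⁴⁺/Ce³⁺ at the cathode and Ni²⁺/Ni at the anode, E°cell = +1.60 − (−0.24) = +1.84 V (n = 2).
Since E = E° − (0.0592/n)·log Q, log Q = n(E° − E)/0.0592 = −1.047.
For 2 Ce⁴⁺(aq) + Ni(s) → 2 Ce³⁺(aq) + Ni²⁺(aq), the reaction quotient is Q = ([Ce³⁺(aq)]^2·[Ni²⁺(aq)]) / [Ce⁴⁺(aq)]^2.
Substituting the known concentrations and solving, log [Ce³⁺(aq)] = −0.433 and [Ce³⁺(aq)] = 0.37 M.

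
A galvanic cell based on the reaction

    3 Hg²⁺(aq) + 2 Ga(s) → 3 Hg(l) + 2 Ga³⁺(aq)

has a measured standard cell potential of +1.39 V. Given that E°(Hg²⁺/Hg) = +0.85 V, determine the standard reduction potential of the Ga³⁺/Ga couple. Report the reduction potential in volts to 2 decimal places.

In the reaction as written the Hg²⁺/Hg couple is reduced (cathode) and Ga³⁺/Ga is oxidized (anode), so E°cell = E°(Hg²⁺/Hg) − E°(Ga³⁺/Ga).
E°(Ga³⁺/Ga) = E°(cathode) − E°cell = +0.85 − (+1.39) = −0.54 V.

−0.54 V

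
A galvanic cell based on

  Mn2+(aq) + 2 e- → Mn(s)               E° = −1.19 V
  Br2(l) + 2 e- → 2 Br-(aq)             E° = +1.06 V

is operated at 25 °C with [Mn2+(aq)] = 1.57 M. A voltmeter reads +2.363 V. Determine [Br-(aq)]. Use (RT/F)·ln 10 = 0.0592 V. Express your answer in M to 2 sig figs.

0.0098 M

With Br₂/Br⁻ at the cathode and Mn²⁺/Mn at the anode, E°cell = +1.06 − (−1.19) = +2.25 V (n = 2).
Since E = E° − (0.0592/n)·log Q, log Q = n(E° − E)/0.0592 = −3.818.
The balanced reaction is Br2(l) + Mn(s) → 2 Br-(aq) + Mn2+(aq), so Q = [Br-(aq)]^2·[Mn2+(aq)].
Isolating [Br-(aq)] in Q = 10^{−3.818} yields log [Br-(aq)] = −2.007, i.e. 0.0098 M.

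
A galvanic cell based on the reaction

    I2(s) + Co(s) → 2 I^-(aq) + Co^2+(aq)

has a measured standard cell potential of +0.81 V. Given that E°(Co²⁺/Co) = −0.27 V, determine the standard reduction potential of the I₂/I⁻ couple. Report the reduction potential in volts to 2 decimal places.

+0.54 V

In the reaction as written the I₂/I⁻ couple is reduced (cathode) and Co²⁺/Co is oxidized (anode), so E°cell = E°(I₂/I⁻) − E°(Co²⁺/Co).
E°(I₂/I⁻) = E°cell + E°(anode) = +0.81 + (−0.27) = +0.54 V.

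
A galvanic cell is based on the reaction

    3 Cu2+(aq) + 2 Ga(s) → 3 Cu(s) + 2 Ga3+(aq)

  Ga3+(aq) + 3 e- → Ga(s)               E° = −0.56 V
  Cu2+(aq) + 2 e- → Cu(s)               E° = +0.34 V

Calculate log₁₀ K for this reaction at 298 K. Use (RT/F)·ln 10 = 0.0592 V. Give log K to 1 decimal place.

The Cu²⁺/Cu couple is reduced (cathode); E°cell = +0.34 − (−0.56) = +0.90 V with n = 6.
At equilibrium E = 0, so log K = nE°cell / 0.0592 = (6)(+0.90) / 0.0592 = 91.2.

log K = 91.2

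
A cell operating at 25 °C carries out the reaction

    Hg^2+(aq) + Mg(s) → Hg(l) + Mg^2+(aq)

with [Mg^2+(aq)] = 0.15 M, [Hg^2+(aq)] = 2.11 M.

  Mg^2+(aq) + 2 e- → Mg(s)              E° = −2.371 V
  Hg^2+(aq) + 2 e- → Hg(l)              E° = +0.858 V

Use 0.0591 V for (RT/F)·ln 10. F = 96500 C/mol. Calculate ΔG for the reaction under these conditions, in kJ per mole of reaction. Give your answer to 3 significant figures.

−630 kJ/mol

The standard cell potential is +0.858 − (−2.371) = +3.229 V, with n = 2 electrons in the balanced equation.
Q = [Mg^2+(aq)] / [Hg^2+(aq)] = 0.0711, so log Q = −1.148 and E = +3.229 − (0.0591/2)(−1.148) = +3.2629 V.
Finally ΔG = −nFE = −(2)(96500 C/mol)(+3.2629 V) = −630 kJ/mol.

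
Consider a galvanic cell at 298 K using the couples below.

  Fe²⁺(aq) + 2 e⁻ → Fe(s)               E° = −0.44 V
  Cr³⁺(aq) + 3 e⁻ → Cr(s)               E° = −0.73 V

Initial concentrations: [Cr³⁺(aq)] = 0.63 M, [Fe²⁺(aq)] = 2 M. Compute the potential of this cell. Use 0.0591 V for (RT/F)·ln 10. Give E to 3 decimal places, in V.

+0.303 V

The Fe²⁺/Fe couple has the more positive E°, so it is the cathode; Cr³⁺/Cr is the anode.
E°cell = E°cat − E°an = −0.44 − (−0.73) = +0.29 V; n = 6.
Balancing gives 3 Fe²⁺(aq) + 2 Cr(s) → 3 Fe(s) + 2 Cr³⁺(aq); hence Q = [Cr³⁺(aq)]^2 / [Fe²⁺(aq)]^3 = 0.0496 (log Q = −1.304).
Applying E = E° − (RT ln10/nF)·log Q gives +0.29 − (0.0591/6)(−1.304) = +0.303 V.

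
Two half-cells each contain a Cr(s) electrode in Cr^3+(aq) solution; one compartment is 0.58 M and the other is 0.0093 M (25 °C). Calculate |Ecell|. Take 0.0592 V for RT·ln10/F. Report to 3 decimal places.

0.035 V

For a concentration cell E°cell = 0, since both electrodes use the same couple.
The compartment with the higher Cr^3+(aq) concentration (0.58 M) acts as the cathode; ions are reduced there and produced at the dilute (0.0093 M) anode.
With n = 3, Ecell = −(0.0592/3)·log([dilute]/[conc]) = −(0.0592/3)·log(0.0093/0.58) = +0.035 V.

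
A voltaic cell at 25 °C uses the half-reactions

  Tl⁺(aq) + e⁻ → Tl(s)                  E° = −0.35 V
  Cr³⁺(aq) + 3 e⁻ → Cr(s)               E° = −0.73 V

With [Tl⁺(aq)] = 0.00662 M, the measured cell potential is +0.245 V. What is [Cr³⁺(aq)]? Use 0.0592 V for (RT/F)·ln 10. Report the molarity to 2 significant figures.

With Tl⁺/Tl at the cathode and Cr³⁺/Cr at the anode, E°cell = −0.35 − (−0.73) = +0.38 V (n = 3).
Since E = E° − (0.0592/n)·log Q, log Q = n(E° − E)/0.0592 = 6.841.
Balancing electrons gives 3 Tl⁺(aq) + Cr(s) → 3 Tl(s) + Cr³⁺(aq); thus Q = [Cr³⁺(aq)] / [Tl⁺(aq)]^3.
Solving for the unknown gives log [Cr³⁺(aq)] = 0.304, so [Cr³⁺(aq)] ≈ 2.0 M.

2.0 M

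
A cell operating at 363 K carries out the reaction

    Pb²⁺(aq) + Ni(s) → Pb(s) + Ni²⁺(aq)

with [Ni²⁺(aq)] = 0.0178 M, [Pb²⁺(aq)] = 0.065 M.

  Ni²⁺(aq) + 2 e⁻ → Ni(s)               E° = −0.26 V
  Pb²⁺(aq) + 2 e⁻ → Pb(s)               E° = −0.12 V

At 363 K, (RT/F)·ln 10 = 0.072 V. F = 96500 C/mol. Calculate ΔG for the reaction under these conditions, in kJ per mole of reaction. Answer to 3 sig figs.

E°cell = −0.12 − (−0.26) = +0.14 V; the balanced reaction transfers n = 2 electrons.
The reaction quotient is [Ni²⁺(aq)] / [Pb²⁺(aq)] = 0.274; by Nernst, E = +0.14 − (0.072/2)(−0.562) = +0.1602 V.
Finally ΔG = −nFE = −(2)(96500 C/mol)(+0.1602 V) = −30.9 kJ/mol.

−30.9 kJ/mol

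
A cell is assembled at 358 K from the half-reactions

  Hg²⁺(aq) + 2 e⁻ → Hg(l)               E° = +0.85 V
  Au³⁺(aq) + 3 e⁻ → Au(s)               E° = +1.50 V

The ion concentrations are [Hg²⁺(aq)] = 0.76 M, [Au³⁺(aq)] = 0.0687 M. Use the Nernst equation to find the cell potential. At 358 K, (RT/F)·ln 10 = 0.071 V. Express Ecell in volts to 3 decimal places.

+0.627 V

The Au³⁺/Au couple has the more positive E°, so it is the cathode; Hg²⁺/Hg is the anode.
E°cell = E°cat − E°an = +1.50 − (+0.85) = +0.65 V; n = 6.
The balanced reaction is 2 Au³⁺(aq) + 3 Hg(l) → 2 Au(s) + 3 Hg²⁺(aq), so Q = [Hg²⁺(aq)]^3 / [Au³⁺(aq)]^2 = 93 and log Q = 1.969.
By the Nernst equation, E = +0.65 − (0.071/6)·(1.969) = +0.627 V.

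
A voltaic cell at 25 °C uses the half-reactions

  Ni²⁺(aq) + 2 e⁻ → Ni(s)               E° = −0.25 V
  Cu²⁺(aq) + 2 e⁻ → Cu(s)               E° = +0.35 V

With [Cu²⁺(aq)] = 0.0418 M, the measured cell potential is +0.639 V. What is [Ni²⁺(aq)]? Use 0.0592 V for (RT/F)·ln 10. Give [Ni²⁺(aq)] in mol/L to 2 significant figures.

0.0020 M

Cu²⁺/Cu is the cathode (higher E°); E°cell = +0.35 − (−0.25) = +0.60 V with n = 2.
Rearranging E = E° − (0.0592/n)·log Q gives log Q = 2(+0.60 − (+0.639))/0.0592 = −1.318.
The balanced reaction is Cu²⁺(aq) + Ni(s) → Cu(s) + Ni²⁺(aq), so Q = [Ni²⁺(aq)] / [Cu²⁺(aq)].
Isolating [Ni²⁺(aq)] in Q = 10^{−1.318} yields log [Ni²⁺(aq)] = −2.697, i.e. 0.0020 M.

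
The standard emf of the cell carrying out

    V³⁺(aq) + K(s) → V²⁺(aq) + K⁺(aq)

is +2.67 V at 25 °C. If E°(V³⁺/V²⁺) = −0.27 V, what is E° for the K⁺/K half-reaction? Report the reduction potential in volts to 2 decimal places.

In the reaction as written the V³⁺/V²⁺ couple is reduced (cathode) and K⁺/K is oxidized (anode), so E°cell = E°(V³⁺/V²⁺) − E°(K⁺/K).
E°(K⁺/K) = E°(cathode) − E°cell = −0.27 − (+2.67) = −2.94 V.

−2.94 V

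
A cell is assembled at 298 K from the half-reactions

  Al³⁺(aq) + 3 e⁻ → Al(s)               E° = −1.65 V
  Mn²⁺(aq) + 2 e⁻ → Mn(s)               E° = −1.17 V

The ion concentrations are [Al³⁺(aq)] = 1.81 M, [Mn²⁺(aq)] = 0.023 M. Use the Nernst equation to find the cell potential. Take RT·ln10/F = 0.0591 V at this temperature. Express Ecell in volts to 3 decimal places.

The Mn²⁺/Mn couple has the more positive E°, so it is the cathode; Al³⁺/Al is the anode.
E°cell = −1.17 − (−1.65) = +0.48 V, with n = 6 electrons transferred.
For the overall reaction 3 Mn²⁺(aq) + 2 Al(s) → 3 Mn(s) + 2 Al³⁺(aq), Q = [Al³⁺(aq)]^2 / [Mn²⁺(aq)]^3 = 2.69×10^5, giving log Q = 5.430.
Applying E = E° − (RT ln10/nF)·log Q gives +0.48 − (0.0591/6)(5.430) = +0.427 V.

+0.427 V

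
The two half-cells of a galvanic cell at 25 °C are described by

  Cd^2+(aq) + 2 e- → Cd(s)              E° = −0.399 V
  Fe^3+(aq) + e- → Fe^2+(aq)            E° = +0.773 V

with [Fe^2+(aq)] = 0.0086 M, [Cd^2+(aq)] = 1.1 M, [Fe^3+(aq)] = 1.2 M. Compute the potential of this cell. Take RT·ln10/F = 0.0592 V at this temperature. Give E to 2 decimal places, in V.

+1.30 V

Fe³⁺/Fe²⁺ is reduced (cathode, E° = +0.773 V) and Cd²⁺/Cd is oxidized (anode).
The standard potential is +0.773 − (−0.399) = +1.172 V and the balanced reaction transfers n = 2 electrons.
For the overall reaction 2 Fe^3+(aq) + Cd(s) → 2 Fe^2+(aq) + Cd^2+(aq), Q = ([Fe^2+(aq)]^2·[Cd^2+(aq)]) / [Fe^3+(aq)]^2 = 5.65×10^−5, giving log Q = −4.248.
Applying E = E° − (RT ln10/nF)·log Q gives +1.172 − (0.0592/2)(−4.248) = +1.30 V.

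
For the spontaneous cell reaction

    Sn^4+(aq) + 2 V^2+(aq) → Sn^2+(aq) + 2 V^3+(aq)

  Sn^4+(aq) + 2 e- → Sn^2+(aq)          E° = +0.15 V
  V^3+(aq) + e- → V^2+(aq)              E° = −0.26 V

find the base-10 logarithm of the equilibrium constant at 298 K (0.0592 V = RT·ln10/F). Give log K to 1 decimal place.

log K = 13.9

The Sn⁴⁺/Sn²⁺ couple is reduced (cathode); E°cell = +0.15 − (−0.26) = +0.41 V with n = 2.
At equilibrium E = 0, so log K = nE°cell / 0.0592 = (2)(+0.41) / 0.0592 = 13.9.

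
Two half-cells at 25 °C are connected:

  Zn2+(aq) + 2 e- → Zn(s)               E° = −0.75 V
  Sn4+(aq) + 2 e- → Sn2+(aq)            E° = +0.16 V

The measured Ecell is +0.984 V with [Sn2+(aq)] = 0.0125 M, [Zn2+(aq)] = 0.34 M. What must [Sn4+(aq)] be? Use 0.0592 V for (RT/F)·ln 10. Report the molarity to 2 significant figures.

1.3 M

With Sn⁴⁺/Sn²⁺ at the cathode and Zn²⁺/Zn at the anode, E°cell = +0.16 − (−0.75) = +0.91 V (n = 2).
Rearranging E = E° − (0.0592/n)·log Q gives log Q = 2(+0.91 − (+0.984))/0.0592 = −2.500.
For Sn4+(aq) + Zn(s) → Sn2+(aq) + Zn2+(aq), the reaction quotient is Q = ([Sn2+(aq)]·[Zn2+(aq)]) / [Sn4+(aq)].
Substituting the known concentrations and solving, log [Sn4+(aq)] = 0.128 and [Sn4+(aq)] = 1.3 M.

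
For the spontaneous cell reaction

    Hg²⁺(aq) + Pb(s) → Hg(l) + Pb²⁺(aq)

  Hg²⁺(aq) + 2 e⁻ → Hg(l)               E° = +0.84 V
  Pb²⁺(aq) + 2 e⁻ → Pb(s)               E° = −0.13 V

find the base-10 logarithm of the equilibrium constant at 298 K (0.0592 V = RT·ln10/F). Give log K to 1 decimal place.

The Hg²⁺/Hg couple is reduced (cathode); E°cell = +0.84 − (−0.13) = +0.97 V with n = 2.
At equilibrium E = 0, so log K = nE°cell / 0.0592 = (2)(+0.97) / 0.0592 = 32.8.

log K = 32.8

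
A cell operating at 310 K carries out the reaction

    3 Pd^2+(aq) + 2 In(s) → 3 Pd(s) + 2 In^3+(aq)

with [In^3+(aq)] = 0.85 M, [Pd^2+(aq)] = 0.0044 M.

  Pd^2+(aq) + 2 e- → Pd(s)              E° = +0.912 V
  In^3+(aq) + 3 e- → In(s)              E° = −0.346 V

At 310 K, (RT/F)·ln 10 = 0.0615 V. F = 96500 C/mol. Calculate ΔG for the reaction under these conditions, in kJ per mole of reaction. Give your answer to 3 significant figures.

With Pd²⁺/Pd reduced at the cathode, E°cell = +0.912 − (−0.346) = +1.258 V and n = 6.
Q = [In^3+(aq)]^2 / [Pd^2+(aq)]^3 = 8.48×10^6, so log Q = 6.928 and E = +1.258 − (0.0615/6)(6.928) = +1.1870 V.
Then ΔG = −nFE = −6 × 96500 × +1.1870 J/mol = −687 kJ/mol.

−687 kJ/mol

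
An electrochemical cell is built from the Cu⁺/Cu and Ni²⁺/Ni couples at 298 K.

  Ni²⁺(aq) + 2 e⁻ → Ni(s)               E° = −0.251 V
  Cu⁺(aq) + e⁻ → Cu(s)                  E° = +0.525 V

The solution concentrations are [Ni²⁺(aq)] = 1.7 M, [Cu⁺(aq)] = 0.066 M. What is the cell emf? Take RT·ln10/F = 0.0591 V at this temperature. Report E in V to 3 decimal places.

+0.699 V

The Cu⁺/Cu couple has the more positive E°, so it is the cathode; Ni²⁺/Ni is the anode.
E°cell = +0.525 − (−0.251) = +0.776 V, with n = 2 electrons transferred.
Balancing gives 2 Cu⁺(aq) + Ni(s) → 2 Cu(s) + Ni²⁺(aq); hence Q = [Ni²⁺(aq)] / [Cu⁺(aq)]^2 = 390 (log Q = 2.591).
Applying E = E° − (RT ln10/nF)·log Q gives +0.776 − (0.0591/2)(2.591) = +0.699 V.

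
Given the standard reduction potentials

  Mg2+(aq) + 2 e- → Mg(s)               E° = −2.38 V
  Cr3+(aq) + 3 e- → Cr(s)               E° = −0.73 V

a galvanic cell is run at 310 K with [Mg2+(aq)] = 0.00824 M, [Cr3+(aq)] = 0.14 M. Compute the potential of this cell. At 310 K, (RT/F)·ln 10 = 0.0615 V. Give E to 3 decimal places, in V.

Since E°(Cr³⁺/Cr) > E°(Mg²⁺/Mg), Cr³⁺/Cr serves as the cathode.
E°cell = E°cat − E°an = −0.73 − (−2.38) = +1.65 V; n = 6.
The balanced reaction is 2 Cr3+(aq) + 3 Mg(s) → 2 Cr(s) + 3 Mg2+(aq), so Q = [Mg2+(aq)]^3 / [Cr3+(aq)]^2 = 2.85×10^−5 and log Q = −4.544.
Applying E = E° − (RT ln10/nF)·log Q gives +1.65 − (0.0615/6)(−4.544) = +1.697 V.

+1.697 V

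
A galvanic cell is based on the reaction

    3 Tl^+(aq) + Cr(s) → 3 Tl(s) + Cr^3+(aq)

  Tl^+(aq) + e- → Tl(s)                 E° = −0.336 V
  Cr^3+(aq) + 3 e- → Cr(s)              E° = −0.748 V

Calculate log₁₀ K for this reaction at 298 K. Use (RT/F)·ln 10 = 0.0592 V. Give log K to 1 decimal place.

log K = 20.9

The Tl⁺/Tl couple is reduced (cathode); E°cell = −0.336 − (−0.748) = +0.412 V with n = 3.
At equilibrium E = 0, so log K = nE°cell / 0.0592 = (3)(+0.412) / 0.0592 = 20.9.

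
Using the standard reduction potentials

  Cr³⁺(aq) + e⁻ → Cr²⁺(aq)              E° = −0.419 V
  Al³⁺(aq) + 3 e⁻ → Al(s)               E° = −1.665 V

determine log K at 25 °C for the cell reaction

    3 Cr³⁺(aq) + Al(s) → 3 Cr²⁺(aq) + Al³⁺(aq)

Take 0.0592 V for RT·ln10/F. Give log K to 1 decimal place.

log K = 63.1

The Cr³⁺/Cr²⁺ couple is reduced (cathode); E°cell = −0.419 − (−1.665) = +1.246 V with n = 3.
At equilibrium E = 0, so log K = nE°cell / 0.0592 = (3)(+1.246) / 0.0592 = 63.1.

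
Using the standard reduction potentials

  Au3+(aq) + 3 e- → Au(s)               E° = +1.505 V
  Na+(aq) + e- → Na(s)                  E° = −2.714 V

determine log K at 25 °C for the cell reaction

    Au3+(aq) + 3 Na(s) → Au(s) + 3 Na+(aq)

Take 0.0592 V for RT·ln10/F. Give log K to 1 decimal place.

The Au³⁺/Au couple is reduced (cathode); E°cell = +1.505 − (−2.714) = +4.219 V with n = 3.
At equilibrium E = 0, so log K = nE°cell / 0.0592 = (3)(+4.219) / 0.0592 = 213.8.

log K = 213.8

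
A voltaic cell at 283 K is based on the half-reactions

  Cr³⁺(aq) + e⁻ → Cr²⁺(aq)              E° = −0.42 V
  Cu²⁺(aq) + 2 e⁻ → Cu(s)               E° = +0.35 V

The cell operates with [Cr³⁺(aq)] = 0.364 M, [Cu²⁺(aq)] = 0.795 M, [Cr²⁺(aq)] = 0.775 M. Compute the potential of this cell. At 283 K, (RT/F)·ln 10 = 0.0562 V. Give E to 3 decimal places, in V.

+0.786 V

The Cu²⁺/Cu couple has the more positive E°, so it is the cathode; Cr³⁺/Cr²⁺ is the anode.
E°cell = +0.35 − (−0.42) = +0.77 V, with n = 2 electrons transferred.
For the overall reaction Cu²⁺(aq) + 2 Cr²⁺(aq) → Cu(s) + 2 Cr³⁺(aq), Q = [Cr³⁺(aq)]^2 / ([Cu²⁺(aq)]·[Cr²⁺(aq)]^2) = 0.277, giving log Q = −0.557.
By the Nernst equation, E = +0.77 − (0.0562/2)·(−0.557) = +0.786 V.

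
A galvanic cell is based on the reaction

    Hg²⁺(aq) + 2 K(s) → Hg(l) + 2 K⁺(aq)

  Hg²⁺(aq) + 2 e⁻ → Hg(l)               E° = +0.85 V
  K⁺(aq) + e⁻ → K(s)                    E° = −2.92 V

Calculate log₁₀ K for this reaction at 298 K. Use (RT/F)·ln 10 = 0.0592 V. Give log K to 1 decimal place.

log K = 127.4

The Hg²⁺/Hg couple is reduced (cathode); E°cell = +0.85 − (−2.92) = +3.77 V with n = 2.
At equilibrium E = 0, so log K = nE°cell / 0.0592 = (2)(+3.77) / 0.0592 = 127.4.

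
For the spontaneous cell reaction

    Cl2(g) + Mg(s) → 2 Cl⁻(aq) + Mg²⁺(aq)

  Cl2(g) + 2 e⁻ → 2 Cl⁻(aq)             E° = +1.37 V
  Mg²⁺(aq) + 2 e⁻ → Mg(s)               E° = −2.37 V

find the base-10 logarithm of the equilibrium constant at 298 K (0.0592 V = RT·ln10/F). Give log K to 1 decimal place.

The Cl₂/Cl⁻ couple is reduced (cathode); E°cell = +1.37 − (−2.37) = +3.74 V with n = 2.
At equilibrium E = 0, so log K = nE°cell / 0.0592 = (2)(+3.74) / 0.0592 = 126.4.

log K = 126.4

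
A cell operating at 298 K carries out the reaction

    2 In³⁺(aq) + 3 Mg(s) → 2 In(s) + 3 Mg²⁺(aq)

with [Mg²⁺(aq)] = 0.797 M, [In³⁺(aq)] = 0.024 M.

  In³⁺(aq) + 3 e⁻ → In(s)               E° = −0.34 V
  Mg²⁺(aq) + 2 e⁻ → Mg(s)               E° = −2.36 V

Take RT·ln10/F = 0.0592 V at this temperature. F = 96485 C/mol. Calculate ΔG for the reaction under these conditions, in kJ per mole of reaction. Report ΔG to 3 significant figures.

The standard cell potential is −0.34 − (−2.36) = +2.02 V, with n = 6 electrons in the balanced equation.
Q = [Mg²⁺(aq)]^3 / [In³⁺(aq)]^2 = 879, so log Q = 2.944 and E = +2.02 − (0.0592/6)(2.944) = +1.9910 V.
ΔG = −nFE = −(6)(96485)(+1.9910) J/mol = −1150 kJ/mol.

−1150 kJ/mol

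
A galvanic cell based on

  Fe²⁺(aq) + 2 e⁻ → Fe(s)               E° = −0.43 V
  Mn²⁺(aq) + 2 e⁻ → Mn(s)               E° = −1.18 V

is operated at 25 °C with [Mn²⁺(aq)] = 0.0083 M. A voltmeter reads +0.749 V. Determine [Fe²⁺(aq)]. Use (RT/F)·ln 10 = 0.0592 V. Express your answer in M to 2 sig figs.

0.0077 M

Fe²⁺/Fe is the cathode (higher E°); E°cell = −0.43 − (−1.18) = +0.75 V with n = 2.
From the Nernst equation, log Q = n(E° − E)/0.0592 = 2·(+0.75 − (+0.749))/0.0592 = 0.034.
The balanced reaction is Fe²⁺(aq) + Mn(s) → Fe(s) + Mn²⁺(aq), so Q = [Mn²⁺(aq)] / [Fe²⁺(aq)].
Solving for the unknown gives log [Fe²⁺(aq)] = −2.115, so [Fe²⁺(aq)] ≈ 0.0077 M.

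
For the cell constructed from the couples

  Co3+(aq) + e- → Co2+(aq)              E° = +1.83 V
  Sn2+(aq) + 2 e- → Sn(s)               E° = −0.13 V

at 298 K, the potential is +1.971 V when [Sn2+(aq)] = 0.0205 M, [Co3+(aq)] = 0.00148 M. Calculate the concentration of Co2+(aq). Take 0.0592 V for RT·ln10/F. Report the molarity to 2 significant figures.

Co³⁺/Co²⁺ is the cathode (higher E°); E°cell = +1.83 − (−0.13) = +1.96 V with n = 2.
From the Nernst equation, log Q = n(E° − E)/0.0592 = 2·(+1.96 − (+1.971))/0.0592 = −0.372.
For 2 Co3+(aq) + Sn(s) → 2 Co2+(aq) + Sn2+(aq), the reaction quotient is Q = ([Co2+(aq)]^2·[Sn2+(aq)]) / [Co3+(aq)]^2.
Substituting the known concentrations and solving, log [Co2+(aq)] = −2.172 and [Co2+(aq)] = 0.0067 M.

0.0067 M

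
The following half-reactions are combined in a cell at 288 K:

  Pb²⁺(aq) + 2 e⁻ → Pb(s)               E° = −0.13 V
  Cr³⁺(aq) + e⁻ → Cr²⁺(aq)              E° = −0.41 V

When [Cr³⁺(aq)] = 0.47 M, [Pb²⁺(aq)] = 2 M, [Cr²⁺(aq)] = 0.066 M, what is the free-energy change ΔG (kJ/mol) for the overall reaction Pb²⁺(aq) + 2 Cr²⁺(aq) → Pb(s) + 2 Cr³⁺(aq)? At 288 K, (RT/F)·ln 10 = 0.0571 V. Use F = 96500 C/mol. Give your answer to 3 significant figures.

E°cell = −0.13 − (−0.41) = +0.28 V; the balanced reaction transfers n = 2 electrons.
Q = [Cr³⁺(aq)]^2 / ([Pb²⁺(aq)]·[Cr²⁺(aq)]^2) = 25.4, so log Q = 1.404 and E = +0.28 − (0.0571/2)(1.404) = +0.2399 V.
ΔG = −nFE = −(2)(96500)(+0.2399) J/mol = −46.3 kJ/mol.

−46.3 kJ/mol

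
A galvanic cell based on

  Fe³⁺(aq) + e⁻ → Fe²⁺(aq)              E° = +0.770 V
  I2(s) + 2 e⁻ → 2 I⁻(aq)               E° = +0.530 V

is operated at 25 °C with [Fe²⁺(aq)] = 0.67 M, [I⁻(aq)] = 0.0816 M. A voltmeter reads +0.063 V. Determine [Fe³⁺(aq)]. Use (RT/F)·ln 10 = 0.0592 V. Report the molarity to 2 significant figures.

Fe³⁺/Fe²⁺ is the cathode (higher E°); E°cell = +0.770 − (+0.530) = +0.240 V with n = 2.
From the Nernst equation, log Q = n(E° − E)/0.0592 = 2·(+0.240 − (+0.063))/0.0592 = 5.980.
For 2 Fe³⁺(aq) + 2 I⁻(aq) → 2 Fe²⁺(aq) + I2(s), the reaction quotient is Q = [Fe²⁺(aq)]^2 / ([Fe³⁺(aq)]^2·[I⁻(aq)]^2).
Substituting the known concentrations and solving, log [Fe³⁺(aq)] = −2.076 and [Fe³⁺(aq)] = 0.0084 M.

0.0084 M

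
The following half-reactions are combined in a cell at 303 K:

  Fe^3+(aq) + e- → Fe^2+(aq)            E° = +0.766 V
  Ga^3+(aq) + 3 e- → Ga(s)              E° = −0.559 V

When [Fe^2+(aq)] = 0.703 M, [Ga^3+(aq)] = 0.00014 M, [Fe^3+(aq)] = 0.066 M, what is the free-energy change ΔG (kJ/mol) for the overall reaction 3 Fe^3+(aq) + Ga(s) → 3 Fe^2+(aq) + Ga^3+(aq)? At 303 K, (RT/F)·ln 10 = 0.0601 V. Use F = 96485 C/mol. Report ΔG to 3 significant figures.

The standard cell potential is +0.766 − (−0.559) = +1.325 V, with n = 3 electrons in the balanced equation.
Q = ([Fe^2+(aq)]^3·[Ga^3+(aq)]) / [Fe^3+(aq)]^3 = 0.169, so log Q = −0.772 and E = +1.325 − (0.0601/3)(−0.772) = +1.3405 V.
Finally ΔG = −nFE = −(3)(96485 C/mol)(+1.3405 V) = −388 kJ/mol.

−388 kJ/mol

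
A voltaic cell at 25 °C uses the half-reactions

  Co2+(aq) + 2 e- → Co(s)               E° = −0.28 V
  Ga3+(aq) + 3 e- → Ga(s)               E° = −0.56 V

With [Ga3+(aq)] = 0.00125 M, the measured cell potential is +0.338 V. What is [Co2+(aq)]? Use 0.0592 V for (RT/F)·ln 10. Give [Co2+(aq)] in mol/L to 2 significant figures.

1.1 M

Co²⁺/Co is the cathode (higher E°); E°cell = −0.28 − (−0.56) = +0.28 V with n = 6.
From the Nernst equation, log Q = n(E° − E)/0.0592 = 6·(+0.28 − (+0.338))/0.0592 = −5.878.
For 3 Co2+(aq) + 2 Ga(s) → 3 Co(s) + 2 Ga3+(aq), the reaction quotient is Q = [Ga3+(aq)]^2 / [Co2+(aq)]^3.
Solving for the unknown gives log [Co2+(aq)] = 0.024, so [Co2+(aq)] ≈ 1.1 M.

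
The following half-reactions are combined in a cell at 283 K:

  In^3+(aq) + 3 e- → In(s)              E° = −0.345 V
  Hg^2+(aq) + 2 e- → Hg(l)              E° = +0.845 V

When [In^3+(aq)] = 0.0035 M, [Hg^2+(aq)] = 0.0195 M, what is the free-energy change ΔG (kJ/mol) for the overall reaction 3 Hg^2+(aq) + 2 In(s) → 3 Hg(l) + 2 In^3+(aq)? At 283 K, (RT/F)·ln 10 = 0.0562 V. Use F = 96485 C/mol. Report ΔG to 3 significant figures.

E°cell = +0.845 − (−0.345) = +1.190 V; the balanced reaction transfers n = 6 electrons.
Here Q = [In^3+(aq)]^2 / [Hg^2+(aq)]^3 = 1.65 (log Q = 0.218), giving E = +1.190 − (0.0562/6)·(0.218) = +1.1880 V.
ΔG = −nFE = −(6)(96485)(+1.1880) J/mol = −688 kJ/mol.

−688 kJ/mol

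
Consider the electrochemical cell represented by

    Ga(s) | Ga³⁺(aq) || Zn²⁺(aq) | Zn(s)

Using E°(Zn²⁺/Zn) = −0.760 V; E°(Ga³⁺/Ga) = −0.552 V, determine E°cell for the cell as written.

−0.208 V

By convention the left-hand electrode in cell notation is the anode (oxidation) and the right-hand electrode is the cathode (reduction).
E°cell = E°(right) − E°(left) = −0.760 − (−0.552) = −0.208 V.
The negative sign shows that, as written, the cell would require an external voltage to drive the reaction.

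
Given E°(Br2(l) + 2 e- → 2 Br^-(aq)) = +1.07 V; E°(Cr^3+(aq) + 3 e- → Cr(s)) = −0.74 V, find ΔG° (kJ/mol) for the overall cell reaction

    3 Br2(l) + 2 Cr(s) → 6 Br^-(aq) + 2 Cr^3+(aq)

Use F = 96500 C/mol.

−1048 kJ/mol

In the reaction as written Br2(l) is reduced, so the Br₂/Br⁻ couple is the cathode and Cr³⁺/Cr is the anode.
E°cell = +1.07 − (−0.74) = +1.81 V; balancing electrons gives n = 6.
ΔG° = −nFE°cell = −(6)(96500)(+1.81) J/mol = −1048 kJ/mol.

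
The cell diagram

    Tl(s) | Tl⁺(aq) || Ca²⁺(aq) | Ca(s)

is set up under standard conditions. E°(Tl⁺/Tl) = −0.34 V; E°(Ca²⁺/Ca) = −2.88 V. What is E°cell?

−2.54 V

By convention the left-hand electrode in cell notation is the anode (oxidation) and the right-hand electrode is the cathode (reduction).
E°cell = E°(right) − E°(left) = −2.88 − (−0.34) = −2.54 V.
The negative sign shows that, as written, the cell would require an external voltage to drive the reaction.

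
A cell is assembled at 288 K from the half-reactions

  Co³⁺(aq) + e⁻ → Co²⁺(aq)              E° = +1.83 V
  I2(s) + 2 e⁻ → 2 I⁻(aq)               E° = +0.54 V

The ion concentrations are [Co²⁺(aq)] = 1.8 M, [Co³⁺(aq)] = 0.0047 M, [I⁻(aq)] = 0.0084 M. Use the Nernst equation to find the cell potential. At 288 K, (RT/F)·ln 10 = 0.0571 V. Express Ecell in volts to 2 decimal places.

Since E°(Co³⁺/Co²⁺) > E°(I₂/I⁻), Co³⁺/Co²⁺ serves as the cathode.
The standard potential is +1.83 − (+0.54) = +1.29 V and the balanced reaction transfers n = 2 electrons.
For the overall reaction 2 Co³⁺(aq) + 2 I⁻(aq) → 2 Co²⁺(aq) + I2(s), Q = [Co²⁺(aq)]^2 / ([Co³⁺(aq)]^2·[I⁻(aq)]^2) = 2.08×10^9, giving log Q = 9.318.
Applying E = E° − (RT ln10/nF)·log Q gives +1.29 − (0.0571/2)(9.318) = +1.02 V.

+1.02 V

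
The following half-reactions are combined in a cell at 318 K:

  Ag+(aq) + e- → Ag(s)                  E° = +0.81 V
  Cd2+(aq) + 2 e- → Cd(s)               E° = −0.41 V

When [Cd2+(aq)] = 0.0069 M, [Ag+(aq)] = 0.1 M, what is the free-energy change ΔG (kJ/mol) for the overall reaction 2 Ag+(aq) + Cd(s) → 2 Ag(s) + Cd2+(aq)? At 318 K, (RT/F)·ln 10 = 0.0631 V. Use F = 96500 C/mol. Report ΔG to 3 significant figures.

−236 kJ/mol

The standard cell potential is +0.81 − (−0.41) = +1.22 V, with n = 2 electrons in the balanced equation.
Q = [Cd2+(aq)] / [Ag+(aq)]^2 = 0.69, so log Q = −0.161 and E = +1.22 − (0.0631/2)(−0.161) = +1.2251 V.
ΔG = −nFE = −(2)(96500)(+1.2251) J/mol = −236 kJ/mol.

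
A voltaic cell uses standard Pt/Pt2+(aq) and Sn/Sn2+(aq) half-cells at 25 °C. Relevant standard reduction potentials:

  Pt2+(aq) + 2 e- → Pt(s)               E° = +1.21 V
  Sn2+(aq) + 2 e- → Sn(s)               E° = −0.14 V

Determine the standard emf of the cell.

The Pt²⁺/Pt couple has the higher E°, so Pt ion is reduced (cathode) and Sn is oxidized (anode).
E°cell = E°(cathode) − E°(anode) = +1.21 − (−0.14) = +1.35 V.

+1.35 V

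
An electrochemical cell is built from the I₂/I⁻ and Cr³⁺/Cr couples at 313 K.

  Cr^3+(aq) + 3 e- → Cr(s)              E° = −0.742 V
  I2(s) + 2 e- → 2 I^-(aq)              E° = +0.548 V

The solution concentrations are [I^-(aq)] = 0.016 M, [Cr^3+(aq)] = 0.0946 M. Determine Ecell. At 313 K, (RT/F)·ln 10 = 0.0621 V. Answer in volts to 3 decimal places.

+1.423 V

The I₂/I⁻ couple has the more positive E°, so it is the cathode; Cr³⁺/Cr is the anode.
E°cell = E°cat − E°an = +0.548 − (−0.742) = +1.290 V; n = 6.
The balanced reaction is 3 I2(s) + 2 Cr(s) → 6 I^-(aq) + 2 Cr^3+(aq), so Q = [I^-(aq)]^6·[Cr^3+(aq)]^2 = 1.5×10^−13 and log Q = −12.823.
E = E° − (0.0621/n)·log Q = +1.290 − (0.0621/6)(−12.823) = +1.423 V.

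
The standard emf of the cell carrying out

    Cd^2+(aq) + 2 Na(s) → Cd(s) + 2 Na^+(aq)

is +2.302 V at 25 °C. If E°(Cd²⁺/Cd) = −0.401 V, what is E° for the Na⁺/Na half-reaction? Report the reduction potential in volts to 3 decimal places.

In the reaction as written the Cd²⁺/Cd couple is reduced (cathode) and Na⁺/Na is oxidized (anode), so E°cell = E°(Cd²⁺/Cd) − E°(Na⁺/Na).
E°(Na⁺/Na) = E°(cathode) − E°cell = −0.401 − (+2.302) = −2.703 V.

−2.703 V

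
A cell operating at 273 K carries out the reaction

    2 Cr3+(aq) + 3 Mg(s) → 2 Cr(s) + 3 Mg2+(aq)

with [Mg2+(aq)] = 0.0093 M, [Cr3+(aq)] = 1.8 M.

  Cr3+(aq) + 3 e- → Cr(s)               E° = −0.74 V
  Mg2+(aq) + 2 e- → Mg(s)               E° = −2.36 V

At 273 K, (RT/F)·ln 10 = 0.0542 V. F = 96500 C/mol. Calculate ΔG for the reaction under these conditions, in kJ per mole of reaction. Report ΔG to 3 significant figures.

−973 kJ/mol

With Cr³⁺/Cr reduced at the cathode, E°cell = −0.74 − (−2.36) = +1.62 V and n = 6.
The reaction quotient is [Mg2+(aq)]^3 / [Cr3+(aq)]^2 = 2.48×10^−7; by Nernst, E = +1.62 − (0.0542/6)(−6.605) = +1.6797 V.
ΔG = −nFE = −(6)(96500)(+1.6797) J/mol = −973 kJ/mol.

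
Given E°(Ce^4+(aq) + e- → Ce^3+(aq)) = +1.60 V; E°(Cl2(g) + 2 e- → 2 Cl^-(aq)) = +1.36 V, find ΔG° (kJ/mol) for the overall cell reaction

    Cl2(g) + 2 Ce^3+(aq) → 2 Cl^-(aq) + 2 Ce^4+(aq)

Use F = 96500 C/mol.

+46.3 kJ/mol

In the reaction as written Cl2(g) is reduced, so the Cl₂/Cl⁻ couple is the cathode and Ce⁴⁺/Ce³⁺ is the anode.
E°cell = +1.36 − (+1.60) = −0.24 V; balancing electrons gives n = 2.
ΔG° = −nFE°cell = −(2)(96500)(−0.24) J/mol = +46.3 kJ/mol.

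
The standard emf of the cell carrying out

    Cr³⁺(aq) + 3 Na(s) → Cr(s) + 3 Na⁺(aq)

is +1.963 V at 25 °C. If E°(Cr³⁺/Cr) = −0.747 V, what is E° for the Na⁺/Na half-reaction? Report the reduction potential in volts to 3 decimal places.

−2.710 V

In the reaction as written the Cr³⁺/Cr couple is reduced (cathode) and Na⁺/Na is oxidized (anode), so E°cell = E°(Cr³⁺/Cr) − E°(Na⁺/Na).
E°(Na⁺/Na) = E°(cathode) − E°cell = −0.747 − (+1.963) = −2.710 V.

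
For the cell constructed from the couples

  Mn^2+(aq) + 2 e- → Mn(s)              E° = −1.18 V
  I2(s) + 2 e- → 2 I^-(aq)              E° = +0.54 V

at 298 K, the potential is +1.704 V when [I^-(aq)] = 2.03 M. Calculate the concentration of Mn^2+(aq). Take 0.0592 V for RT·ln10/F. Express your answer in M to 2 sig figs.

0.84 M

I₂/I⁻ is the cathode (higher E°); E°cell = +0.54 − (−1.18) = +1.72 V with n = 2.
From the Nernst equation, log Q = n(E° − E)/0.0592 = 2·(+1.72 − (+1.704))/0.0592 = 0.541.
For I2(s) + Mn(s) → 2 I^-(aq) + Mn^2+(aq), the reaction quotient is Q = [I^-(aq)]^2·[Mn^2+(aq)].
Isolating [Mn^2+(aq)] in Q = 10^{0.541} yields log [Mn^2+(aq)] = −0.074, i.e. 0.84 M.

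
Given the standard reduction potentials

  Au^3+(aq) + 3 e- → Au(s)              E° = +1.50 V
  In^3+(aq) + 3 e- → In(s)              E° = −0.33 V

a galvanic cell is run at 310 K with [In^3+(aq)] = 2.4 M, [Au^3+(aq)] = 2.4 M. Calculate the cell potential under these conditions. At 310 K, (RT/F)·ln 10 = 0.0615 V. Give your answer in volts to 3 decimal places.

+1.830 V

Since E°(Au³⁺/Au) > E°(In³⁺/In), Au³⁺/Au serves as the cathode.
E°cell = E°cat − E°an = +1.50 − (−0.33) = +1.83 V; n = 3.
For the overall reaction Au^3+(aq) + In(s) → Au(s) + In^3+(aq), Q = [In^3+(aq)] / [Au^3+(aq)] = 1, giving log Q = 0.000.
By the Nernst equation, E = +1.83 − (0.0615/3)·(0.000) = +1.830 V.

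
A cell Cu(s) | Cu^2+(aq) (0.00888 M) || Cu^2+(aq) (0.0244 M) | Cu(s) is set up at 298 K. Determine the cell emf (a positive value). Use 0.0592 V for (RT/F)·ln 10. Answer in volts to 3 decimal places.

0.013 V

For a concentration cell E°cell = 0, since both electrodes use the same couple.
The compartment with the higher Cu^2+(aq) concentration (0.0244 M) acts as the cathode; ions are reduced there and produced at the dilute (0.00888 M) anode.
With n = 2, Ecell = −(0.0592/2)·log([dilute]/[conc]) = −(0.0592/2)·log(0.00888/0.0244) = +0.013 V.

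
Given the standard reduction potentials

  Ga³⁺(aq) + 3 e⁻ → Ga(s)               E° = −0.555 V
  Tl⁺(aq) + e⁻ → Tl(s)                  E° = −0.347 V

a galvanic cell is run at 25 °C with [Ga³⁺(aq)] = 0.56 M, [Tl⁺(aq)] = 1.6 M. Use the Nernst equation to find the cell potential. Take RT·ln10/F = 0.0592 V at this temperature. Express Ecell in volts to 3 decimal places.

The Tl⁺/Tl couple has the more positive E°, so it is the cathode; Ga³⁺/Ga is the anode.
E°cell = −0.347 − (−0.555) = +0.208 V, with n = 3 electrons transferred.
For the overall reaction 3 Tl⁺(aq) + Ga(s) → 3 Tl(s) + Ga³⁺(aq), Q = [Ga³⁺(aq)] / [Tl⁺(aq)]^3 = 0.137, giving log Q = −0.864.
Applying E = E° − (RT ln10/nF)·log Q gives +0.208 − (0.0592/3)(−0.864) = +0.225 V.

+0.225 V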